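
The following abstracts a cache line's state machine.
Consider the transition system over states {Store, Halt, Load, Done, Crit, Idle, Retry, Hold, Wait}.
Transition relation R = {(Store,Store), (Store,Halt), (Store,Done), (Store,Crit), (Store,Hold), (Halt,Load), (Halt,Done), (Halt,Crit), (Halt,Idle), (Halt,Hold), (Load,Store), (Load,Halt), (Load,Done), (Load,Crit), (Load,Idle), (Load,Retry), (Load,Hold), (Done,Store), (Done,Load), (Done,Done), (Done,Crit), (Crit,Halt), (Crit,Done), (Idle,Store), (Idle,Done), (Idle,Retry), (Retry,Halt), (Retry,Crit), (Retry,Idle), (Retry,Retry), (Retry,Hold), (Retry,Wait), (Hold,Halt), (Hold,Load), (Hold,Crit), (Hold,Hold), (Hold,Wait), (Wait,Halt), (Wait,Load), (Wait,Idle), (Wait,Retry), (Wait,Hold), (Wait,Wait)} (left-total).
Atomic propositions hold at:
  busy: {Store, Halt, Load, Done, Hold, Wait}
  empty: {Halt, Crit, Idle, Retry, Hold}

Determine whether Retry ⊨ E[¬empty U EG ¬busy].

Yes

Sat(¬empty) = {Store, Load, Done, Wait}
Sat(¬busy) = {Crit, Idle, Retry}
EG ¬busy: greatest fixpoint, start Z0 = {Crit, Idle, Retry}, keep only states in Sat with some successor in Z. Z1 = {Idle, Retry}; fixed.
Sat(EG ¬busy) = {Idle, Retry}
E[¬empty U EG ¬busy]: least fixpoint, start Z0 = Sat(EG ¬busy) = {Idle, Retry}, add states in Sat(¬empty) with some successor in Z. Z1 = {Load, Idle, Retry, Wait}; Z2 = {Load, Done, Idle, Retry, Wait}; Z3 = {Store, Load, Done, Idle, Retry, Wait}; fixed.
Sat(E[¬empty U EG ¬busy]) = {Store, Load, Done, Idle, Retry, Wait}
Retry ∈ Sat(E[¬empty U EG ¬busy]) = {Store, Load, Done, Idle, Retry, Wait}, so the formula holds at Retry.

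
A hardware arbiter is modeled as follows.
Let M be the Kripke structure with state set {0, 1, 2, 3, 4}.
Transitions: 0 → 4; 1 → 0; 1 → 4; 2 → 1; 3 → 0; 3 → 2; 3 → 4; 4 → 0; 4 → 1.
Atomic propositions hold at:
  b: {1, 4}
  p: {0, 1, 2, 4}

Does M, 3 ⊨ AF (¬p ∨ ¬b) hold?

Sat(¬p) = {3}
Sat(¬b) = {0, 2, 3}
Sat(¬p ∨ ¬b) = {0, 2, 3}
AF (¬p ∨ ¬b): least fixpoint, start Z0 = {0, 2, 3}, add states with every successor in Z. Already a fixed point.
Sat(AF (¬p ∨ ¬b)) = {0, 2, 3}
3 ∈ Sat(AF (¬p ∨ ¬b)) = {0, 2, 3}, so the formula holds at 3.

Yes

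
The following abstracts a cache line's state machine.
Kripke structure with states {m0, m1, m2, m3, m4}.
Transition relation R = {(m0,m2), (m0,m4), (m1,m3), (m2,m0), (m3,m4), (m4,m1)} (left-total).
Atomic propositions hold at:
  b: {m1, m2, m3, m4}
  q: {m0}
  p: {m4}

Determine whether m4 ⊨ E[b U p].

E[b U p]: least fixpoint, start Z0 = Sat(p) = {m4}, add states in Sat(b) with some successor in Z. Z1 = {m3, m4}; Z2 = {m1, m3, m4}; fixed.
Sat(E[b U p]) = {m1, m3, m4}
m4 ∈ Sat(E[b U p]) = {m1, m3, m4}, so the formula holds at m4.

Yes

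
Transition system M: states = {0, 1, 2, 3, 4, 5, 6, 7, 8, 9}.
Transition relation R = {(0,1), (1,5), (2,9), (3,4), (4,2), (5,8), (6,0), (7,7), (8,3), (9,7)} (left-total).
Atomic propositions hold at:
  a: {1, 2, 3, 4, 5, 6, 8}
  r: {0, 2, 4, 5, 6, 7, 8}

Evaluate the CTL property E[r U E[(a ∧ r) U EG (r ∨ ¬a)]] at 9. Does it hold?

Sat(a ∧ r) = {2, 4, 5, 6, 8}
Sat(¬a) = {0, 7, 9}
Sat(r ∨ ¬a) = {0, 2, 4, 5, 6, 7, 8, 9}
EG (r ∨ ¬a): greatest fixpoint, start Z0 = {0, 2, 4, 5, 6, 7, 8, 9}, keep only states in Sat with some successor in Z. Z1 = {2, 4, 5, 6, 7, 9}; Z2 = {2, 4, 7, 9}; fixed.
Sat(EG (r ∨ ¬a)) = {2, 4, 7, 9}
E[(a ∧ r) U EG (r ∨ ¬a)]: least fixpoint, start Z0 = Sat(EG (r ∨ ¬a)) = {2, 4, 7, 9}, add states in Sat(a ∧ r) with some successor in Z. Already a fixed point.
Sat(E[(a ∧ r) U EG (r ∨ ¬a)]) = {2, 4, 7, 9}
E[r U E[(a ∧ r) U EG (r ∨ ¬a)]]: least fixpoint, start Z0 = Sat(E[(a ∧ r) U EG (r ∨ ¬a)]) = {2, 4, 7, 9}, add states in Sat(r) with some successor in Z. Already a fixed point.
Sat(E[r U E[(a ∧ r) U EG (r ∨ ¬a)]]) = {2, 4, 7, 9}
9 ∈ Sat(E[r U E[(a ∧ r) U EG (r ∨ ¬a)]]) = {2, 4, 7, 9}, so the formula holds at 9.

Yes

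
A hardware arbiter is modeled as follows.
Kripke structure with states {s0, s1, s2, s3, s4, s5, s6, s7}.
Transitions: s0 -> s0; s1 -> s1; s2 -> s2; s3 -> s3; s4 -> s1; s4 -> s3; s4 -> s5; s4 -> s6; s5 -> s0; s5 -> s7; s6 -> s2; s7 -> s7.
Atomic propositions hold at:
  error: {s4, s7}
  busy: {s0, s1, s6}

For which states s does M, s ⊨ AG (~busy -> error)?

{s0, s1, s7}

Sat(~busy) = {s2, s3, s4, s5, s7}
Sat(~busy -> error) = {s0, s1, s4, s6, s7}
AG (~busy -> error): greatest fixpoint, start Z0 = {s0, s1, s4, s6, s7}, keep only states in Sat with every successor in Z. Z1 = {s0, s1, s7}; fixed.
Sat(AG (~busy -> error)) = {s0, s1, s7}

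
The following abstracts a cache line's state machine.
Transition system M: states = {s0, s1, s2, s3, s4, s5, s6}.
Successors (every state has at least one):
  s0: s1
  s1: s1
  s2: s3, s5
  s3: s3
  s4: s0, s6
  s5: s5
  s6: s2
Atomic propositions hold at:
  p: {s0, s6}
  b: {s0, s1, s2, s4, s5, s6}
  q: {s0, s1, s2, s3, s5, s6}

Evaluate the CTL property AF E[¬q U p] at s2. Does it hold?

No

Sat(¬q) = {s4}
E[¬q U p]: least fixpoint, start Z0 = Sat(p) = {s0, s6}, add states in Sat(¬q) with some successor in Z. Z1 = {s0, s4, s6}; fixed.
Sat(E[¬q U p]) = {s0, s4, s6}
AF E[¬q U p]: least fixpoint, start Z0 = {s0, s4, s6}, add states with every successor in Z. Already a fixed point.
Sat(AF E[¬q U p]) = {s0, s4, s6}
s2 ∉ Sat(AF E[¬q U p]) = {s0, s4, s6}, so the formula does not hold at s2.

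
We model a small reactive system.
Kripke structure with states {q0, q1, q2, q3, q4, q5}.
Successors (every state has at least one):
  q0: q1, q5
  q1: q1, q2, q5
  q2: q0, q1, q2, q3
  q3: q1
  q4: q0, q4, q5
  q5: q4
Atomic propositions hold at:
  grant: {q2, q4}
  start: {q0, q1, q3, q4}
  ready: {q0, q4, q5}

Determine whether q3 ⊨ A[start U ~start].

Sat(~start) = {q2, q5}
A[start U ~start]: least fixpoint, start Z0 = Sat(~start) = {q2, q5}, add states in Sat(start) with every successor in Z. Already a fixed point.
Sat(A[start U ~start]) = {q2, q5}
q3 ∉ Sat(A[start U ~start]) = {q2, q5}, so the formula does not hold at q3.

No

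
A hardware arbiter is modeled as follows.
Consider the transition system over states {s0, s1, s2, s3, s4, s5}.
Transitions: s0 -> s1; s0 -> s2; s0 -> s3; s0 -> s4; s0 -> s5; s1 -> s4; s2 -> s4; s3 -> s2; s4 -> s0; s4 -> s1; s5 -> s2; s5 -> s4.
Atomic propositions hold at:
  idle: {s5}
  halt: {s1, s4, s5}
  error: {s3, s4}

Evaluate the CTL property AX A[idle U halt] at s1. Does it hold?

Yes

A[idle U halt]: least fixpoint, start Z0 = Sat(halt) = {s1, s4, s5}, add states in Sat(idle) with every successor in Z. Already a fixed point.
Sat(A[idle U halt]) = {s1, s4, s5}
Sat(AX A[idle U halt]) = {s : every successor in {s1, s4, s5}} = {s1, s2}
s1 ∈ Sat(AX A[idle U halt]) = {s1, s2}, so the formula holds at s1.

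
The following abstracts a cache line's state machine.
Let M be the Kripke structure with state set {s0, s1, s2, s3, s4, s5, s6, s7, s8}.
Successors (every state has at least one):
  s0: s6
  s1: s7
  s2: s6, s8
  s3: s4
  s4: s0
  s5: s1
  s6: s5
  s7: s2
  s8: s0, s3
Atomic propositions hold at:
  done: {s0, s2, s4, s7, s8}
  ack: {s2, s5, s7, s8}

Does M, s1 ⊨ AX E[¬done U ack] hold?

Sat(¬done) = {s1, s3, s5, s6}
E[¬done U ack]: least fixpoint, start Z0 = Sat(ack) = {s2, s5, s7, s8}, add states in Sat(¬done) with some successor in Z. Z1 = {s1, s2, s5, s6, s7, s8}; fixed.
Sat(E[¬done U ack]) = {s1, s2, s5, s6, s7, s8}
Sat(AX E[¬done U ack]) = {s : every successor in {s1, s2, s5, s6, s7, s8}} = {s0, s1, s2, s5, s6, s7}
s1 ∈ Sat(AX E[¬done U ack]) = {s0, s1, s2, s5, s6, s7}, so the formula holds at s1.

Yes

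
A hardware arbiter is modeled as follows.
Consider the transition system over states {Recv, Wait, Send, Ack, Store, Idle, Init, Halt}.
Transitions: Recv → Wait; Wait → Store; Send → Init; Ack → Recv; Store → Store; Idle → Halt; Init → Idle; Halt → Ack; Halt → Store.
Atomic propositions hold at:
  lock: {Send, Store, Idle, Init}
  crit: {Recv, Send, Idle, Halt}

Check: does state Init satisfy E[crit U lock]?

Yes

E[crit U lock]: least fixpoint, start Z0 = Sat(lock) = {Send, Store, Idle, Init}, add states in Sat(crit) with some successor in Z. Z1 = {Send, Store, Idle, Init, Halt}; fixed.
Sat(E[crit U lock]) = {Send, Store, Idle, Init, Halt}
Init ∈ Sat(E[crit U lock]) = {Send, Store, Idle, Init, Halt}, so the formula holds at Init.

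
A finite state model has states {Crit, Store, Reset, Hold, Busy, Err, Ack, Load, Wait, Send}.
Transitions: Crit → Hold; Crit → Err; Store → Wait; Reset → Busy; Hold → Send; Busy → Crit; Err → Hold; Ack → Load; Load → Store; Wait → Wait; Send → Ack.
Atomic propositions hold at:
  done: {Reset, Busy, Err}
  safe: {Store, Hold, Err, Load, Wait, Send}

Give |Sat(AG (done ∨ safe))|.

Sat(done ∨ safe) = {Store, Reset, Hold, Busy, Err, Load, Wait, Send}
AG (done ∨ safe): greatest fixpoint, start Z0 = {Store, Reset, Hold, Busy, Err, Load, Wait, Send}, keep only states in Sat with every successor in Z. Z1 = {Store, Reset, Hold, Err, Load, Wait}; Z2 = {Store, Err, Load, Wait}; Z3 = {Store, Load, Wait}; fixed.
Sat(AG (done ∨ safe)) = {Store, Load, Wait}
|Sat(AG (done ∨ safe))| = |{Store, Load, Wait}| = 3.

3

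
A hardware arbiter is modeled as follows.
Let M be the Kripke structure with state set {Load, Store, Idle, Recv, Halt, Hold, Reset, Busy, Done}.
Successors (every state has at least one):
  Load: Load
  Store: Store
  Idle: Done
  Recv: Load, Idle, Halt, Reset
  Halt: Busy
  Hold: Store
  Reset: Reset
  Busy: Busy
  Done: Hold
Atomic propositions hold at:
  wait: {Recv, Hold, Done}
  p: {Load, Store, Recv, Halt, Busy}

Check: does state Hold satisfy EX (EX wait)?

Sat(EX wait) = {s : some successor in {Recv, Hold, Done}} = {Idle, Done}
Sat(EX (EX wait)) = {s : some successor in {Idle, Done}} = {Idle, Recv}
Hold ∉ Sat(EX (EX wait)) = {Idle, Recv}, so the formula does not hold at Hold.

No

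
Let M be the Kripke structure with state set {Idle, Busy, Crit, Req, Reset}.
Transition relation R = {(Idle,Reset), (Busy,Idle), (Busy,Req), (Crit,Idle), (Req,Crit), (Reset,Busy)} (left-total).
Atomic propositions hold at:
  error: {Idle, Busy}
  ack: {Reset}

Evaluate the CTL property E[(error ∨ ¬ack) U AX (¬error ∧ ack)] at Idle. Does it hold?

Yes

Sat(¬ack) = {Idle, Busy, Crit, Req}
Sat(error ∨ ¬ack) = {Idle, Busy, Crit, Req}
Sat(¬error) = {Crit, Req, Reset}
Sat(¬error ∧ ack) = {Reset}
Sat(AX (¬error ∧ ack)) = {s : every successor in {Reset}} = {Idle}
E[(error ∨ ¬ack) U AX (¬error ∧ ack)]: least fixpoint, start Z0 = Sat(AX (¬error ∧ ack)) = {Idle}, add states in Sat(error ∨ ¬ack) with some successor in Z. Z1 = {Idle, Busy, Crit}; Z2 = {Idle, Busy, Crit, Req}; fixed.
Sat(E[(error ∨ ¬ack) U AX (¬error ∧ ack)]) = {Idle, Busy, Crit, Req}
Idle ∈ Sat(E[(error ∨ ¬ack) U AX (¬error ∧ ack)]) = {Idle, Busy, Crit, Req}, so the formula holds at Idle.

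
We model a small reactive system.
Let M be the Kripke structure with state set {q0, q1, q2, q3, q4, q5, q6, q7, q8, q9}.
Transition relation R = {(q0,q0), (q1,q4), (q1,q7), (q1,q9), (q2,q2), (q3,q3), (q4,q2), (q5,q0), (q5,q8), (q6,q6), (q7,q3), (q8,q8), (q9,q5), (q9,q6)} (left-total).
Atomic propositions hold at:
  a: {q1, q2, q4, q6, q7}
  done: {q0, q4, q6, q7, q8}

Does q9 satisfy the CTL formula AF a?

AF a: least fixpoint, start Z0 = {q1, q2, q4, q6, q7}, add states with every successor in Z. Already a fixed point.
Sat(AF a) = {q1, q2, q4, q6, q7}
q9 ∉ Sat(AF a) = {q1, q2, q4, q6, q7}, so the formula does not hold at q9.

No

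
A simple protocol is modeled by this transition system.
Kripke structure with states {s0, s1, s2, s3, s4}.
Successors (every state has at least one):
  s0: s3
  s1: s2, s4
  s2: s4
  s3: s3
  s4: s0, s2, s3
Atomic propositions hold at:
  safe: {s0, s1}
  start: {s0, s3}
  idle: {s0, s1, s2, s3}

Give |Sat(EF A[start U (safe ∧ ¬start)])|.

Sat(¬start) = {s1, s2, s4}
Sat(safe ∧ ¬start) = {s1}
A[start U (safe ∧ ¬start)]: least fixpoint, start Z0 = Sat((safe ∧ ¬start)) = {s1}, add states in Sat(start) with every successor in Z. Already a fixed point.
Sat(A[start U (safe ∧ ¬start)]) = {s1}
EF A[start U (safe ∧ ¬start)]: least fixpoint, start Z0 = {s1}, add states with some successor in Z. Already a fixed point.
Sat(EF A[start U (safe ∧ ¬start)]) = {s1}
|Sat(EF A[start U (safe ∧ ¬start)])| = |{s1}| = 1.

1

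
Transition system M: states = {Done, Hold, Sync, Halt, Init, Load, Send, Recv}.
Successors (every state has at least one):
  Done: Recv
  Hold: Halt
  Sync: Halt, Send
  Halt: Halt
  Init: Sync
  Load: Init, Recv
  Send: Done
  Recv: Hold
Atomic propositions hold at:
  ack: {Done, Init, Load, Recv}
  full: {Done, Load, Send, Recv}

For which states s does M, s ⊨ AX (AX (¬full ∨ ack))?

{Done, Hold, Sync, Halt, Load, Send, Recv}

Sat(¬full) = {Hold, Sync, Halt, Init}
Sat(¬full ∨ ack) = {Done, Hold, Sync, Halt, Init, Load, Recv}
Sat(AX (¬full ∨ ack)) = {s : every successor in {Done, Hold, Sync, Halt, Init, Load, Recv}} = {Done, Hold, Halt, Init, Load, Send, Recv}
Sat(AX (AX (¬full ∨ ack))) = {s : every successor in {Done, Hold, Halt, Init, Load, Send, Recv}} = {Done, Hold, Sync, Halt, Load, Send, Recv}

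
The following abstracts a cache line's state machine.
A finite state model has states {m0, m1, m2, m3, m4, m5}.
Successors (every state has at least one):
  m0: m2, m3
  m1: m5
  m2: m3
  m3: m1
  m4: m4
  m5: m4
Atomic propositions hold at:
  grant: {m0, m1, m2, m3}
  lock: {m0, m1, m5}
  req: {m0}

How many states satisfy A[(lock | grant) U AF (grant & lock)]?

4

Sat(lock | grant) = {m0, m1, m2, m3, m5}
Sat(grant & lock) = {m0, m1}
AF (grant & lock): least fixpoint, start Z0 = {m0, m1}, add states with every successor in Z. Z1 = {m0, m1, m3}; Z2 = {m0, m1, m2, m3}; fixed.
Sat(AF (grant & lock)) = {m0, m1, m2, m3}
A[(lock | grant) U AF (grant & lock)]: least fixpoint, start Z0 = Sat(AF (grant & lock)) = {m0, m1, m2, m3}, add states in Sat(lock | grant) with every successor in Z. Already a fixed point.
Sat(A[(lock | grant) U AF (grant & lock)]) = {m0, m1, m2, m3}
|Sat(A[(lock | grant) U AF (grant & lock)])| = |{m0, m1, m2, m3}| = 4.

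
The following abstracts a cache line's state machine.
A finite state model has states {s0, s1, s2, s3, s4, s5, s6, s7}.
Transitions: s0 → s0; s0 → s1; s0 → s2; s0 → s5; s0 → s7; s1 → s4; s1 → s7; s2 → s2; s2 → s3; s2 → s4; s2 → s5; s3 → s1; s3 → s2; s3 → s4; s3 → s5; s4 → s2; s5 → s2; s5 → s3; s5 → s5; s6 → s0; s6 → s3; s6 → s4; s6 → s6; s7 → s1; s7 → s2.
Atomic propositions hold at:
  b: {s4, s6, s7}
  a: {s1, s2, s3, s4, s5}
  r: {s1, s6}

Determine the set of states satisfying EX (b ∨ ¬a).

{s0, s1, s2, s3, s6}

Sat(¬a) = {s0, s6, s7}
Sat(b ∨ ¬a) = {s0, s4, s6, s7}
Sat(EX (b ∨ ¬a)) = {s : some successor in {s0, s4, s6, s7}} = {s0, s1, s2, s3, s6}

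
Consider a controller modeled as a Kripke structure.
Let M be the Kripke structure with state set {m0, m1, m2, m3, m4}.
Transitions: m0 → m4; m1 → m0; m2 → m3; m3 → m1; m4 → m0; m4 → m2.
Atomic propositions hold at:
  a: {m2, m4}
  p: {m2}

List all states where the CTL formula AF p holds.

AF p: least fixpoint, start Z0 = {m2}, add states with every successor in Z. Already a fixed point.
Sat(AF p) = {m2}

{m2}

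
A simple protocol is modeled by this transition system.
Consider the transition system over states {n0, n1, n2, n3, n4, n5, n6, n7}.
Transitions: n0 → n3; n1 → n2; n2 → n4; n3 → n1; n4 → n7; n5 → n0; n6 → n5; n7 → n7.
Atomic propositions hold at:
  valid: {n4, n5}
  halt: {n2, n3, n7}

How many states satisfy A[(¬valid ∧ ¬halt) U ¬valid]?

Sat(¬valid) = {n0, n1, n2, n3, n6, n7}
Sat(¬halt) = {n0, n1, n4, n5, n6}
Sat(¬valid ∧ ¬halt) = {n0, n1, n6}
A[(¬valid ∧ ¬halt) U ¬valid]: least fixpoint, start Z0 = Sat(¬valid) = {n0, n1, n2, n3, n6, n7}, add states in Sat(¬valid ∧ ¬halt) with every successor in Z. Already a fixed point.
Sat(A[(¬valid ∧ ¬halt) U ¬valid]) = {n0, n1, n2, n3, n6, n7}
|Sat(A[(¬valid ∧ ¬halt) U ¬valid])| = |{n0, n1, n2, n3, n6, n7}| = 6.

6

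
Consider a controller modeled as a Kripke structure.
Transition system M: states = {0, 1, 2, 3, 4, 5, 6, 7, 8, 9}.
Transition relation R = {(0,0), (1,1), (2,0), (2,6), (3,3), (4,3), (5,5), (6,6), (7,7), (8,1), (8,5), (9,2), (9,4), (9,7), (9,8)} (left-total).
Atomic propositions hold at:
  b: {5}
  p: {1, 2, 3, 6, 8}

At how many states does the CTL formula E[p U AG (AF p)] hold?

6

AF p: least fixpoint, start Z0 = {1, 2, 3, 6, 8}, add states with every successor in Z. Z1 = {1, 2, 3, 4, 6, 8}; fixed.
Sat(AF p) = {1, 2, 3, 4, 6, 8}
AG (AF p): greatest fixpoint, start Z0 = {1, 2, 3, 4, 6, 8}, keep only states in Sat with every successor in Z. Z1 = {1, 3, 4, 6}; fixed.
Sat(AG (AF p)) = {1, 3, 4, 6}
E[p U AG (AF p)]: least fixpoint, start Z0 = Sat(AG (AF p)) = {1, 3, 4, 6}, add states in Sat(p) with some successor in Z. Z1 = {1, 2, 3, 4, 6, 8}; fixed.
Sat(E[p U AG (AF p)]) = {1, 2, 3, 4, 6, 8}
|Sat(E[p U AG (AF p)])| = |{1, 2, 3, 4, 6, 8}| = 6.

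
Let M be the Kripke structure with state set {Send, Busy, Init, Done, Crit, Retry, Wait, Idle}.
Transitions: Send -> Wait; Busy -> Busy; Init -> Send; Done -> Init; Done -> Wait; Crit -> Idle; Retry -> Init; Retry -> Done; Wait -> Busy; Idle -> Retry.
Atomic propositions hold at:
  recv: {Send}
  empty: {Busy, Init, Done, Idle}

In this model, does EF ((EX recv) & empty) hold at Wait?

No

Sat(EX recv) = {s : some successor in {Send}} = {Init}
Sat((EX recv) & empty) = {Init}
EF ((EX recv) & empty): least fixpoint, start Z0 = {Init}, add states with some successor in Z. Z1 = {Init, Done, Retry}; Z2 = {Init, Done, Retry, Idle}; Z3 = {Init, Done, Crit, Retry, Idle}; fixed.
Sat(EF ((EX recv) & empty)) = {Init, Done, Crit, Retry, Idle}
Wait ∉ Sat(EF ((EX recv) & empty)) = {Init, Done, Crit, Retry, Idle}, so the formula does not hold at Wait.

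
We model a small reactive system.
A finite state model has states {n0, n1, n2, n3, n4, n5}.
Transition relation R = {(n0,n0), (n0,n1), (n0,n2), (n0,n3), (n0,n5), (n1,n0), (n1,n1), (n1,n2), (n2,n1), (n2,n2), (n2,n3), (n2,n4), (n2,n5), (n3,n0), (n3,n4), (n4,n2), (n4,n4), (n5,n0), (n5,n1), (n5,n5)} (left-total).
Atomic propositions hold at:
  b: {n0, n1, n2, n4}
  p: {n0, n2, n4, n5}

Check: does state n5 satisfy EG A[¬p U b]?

No

Sat(¬p) = {n1, n3}
A[¬p U b]: least fixpoint, start Z0 = Sat(b) = {n0, n1, n2, n4}, add states in Sat(¬p) with every successor in Z. Z1 = {n0, n1, n2, n3, n4}; fixed.
Sat(A[¬p U b]) = {n0, n1, n2, n3, n4}
EG A[¬p U b]: greatest fixpoint, start Z0 = {n0, n1, n2, n3, n4}, keep only states in Sat with some successor in Z. Already a fixed point.
Sat(EG A[¬p U b]) = {n0, n1, n2, n3, n4}
n5 ∉ Sat(EG A[¬p U b]) = {n0, n1, n2, n3, n4}, so the formula does not hold at n5.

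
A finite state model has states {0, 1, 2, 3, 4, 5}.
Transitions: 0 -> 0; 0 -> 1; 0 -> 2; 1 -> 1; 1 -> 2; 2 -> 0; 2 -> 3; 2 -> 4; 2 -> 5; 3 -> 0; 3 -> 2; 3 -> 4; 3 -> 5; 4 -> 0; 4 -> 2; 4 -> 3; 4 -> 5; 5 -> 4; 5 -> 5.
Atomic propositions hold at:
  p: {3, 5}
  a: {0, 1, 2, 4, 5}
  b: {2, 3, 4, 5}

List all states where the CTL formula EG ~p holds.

{0, 1, 2, 4}

Sat(~p) = {0, 1, 2, 4}
EG ~p: greatest fixpoint, start Z0 = {0, 1, 2, 4}, keep only states in Sat with some successor in Z. Already a fixed point.
Sat(EG ~p) = {0, 1, 2, 4}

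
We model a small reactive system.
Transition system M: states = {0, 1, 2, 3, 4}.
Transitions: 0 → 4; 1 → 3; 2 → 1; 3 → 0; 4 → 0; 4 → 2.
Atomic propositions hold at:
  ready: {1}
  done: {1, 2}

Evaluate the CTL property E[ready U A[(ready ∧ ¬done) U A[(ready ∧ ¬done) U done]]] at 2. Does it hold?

Yes

Sat(¬done) = {0, 3, 4}
Sat(ready ∧ ¬done) = ∅
A[(ready ∧ ¬done) U done]: least fixpoint, start Z0 = Sat(done) = {1, 2}, add states in Sat(ready ∧ ¬done) with every successor in Z. Already a fixed point.
Sat(A[(ready ∧ ¬done) U done]) = {1, 2}
A[(ready ∧ ¬done) U A[(ready ∧ ¬done) U done]]: least fixpoint, start Z0 = Sat(A[(ready ∧ ¬done) U done]) = {1, 2}, add states in Sat(ready ∧ ¬done) with every successor in Z. Already a fixed point.
Sat(A[(ready ∧ ¬done) U A[(ready ∧ ¬done) U done]]) = {1, 2}
E[ready U A[(ready ∧ ¬done) U A[(ready ∧ ¬done) U done]]]: least fixpoint, start Z0 = Sat(A[(ready ∧ ¬done) U A[(ready ∧ ¬done) U done]]) = {1, 2}, add states in Sat(ready) with some successor in Z. Already a fixed point.
Sat(E[ready U A[(ready ∧ ¬done) U A[(ready ∧ ¬done) U done]]]) = {1, 2}
2 ∈ Sat(E[ready U A[(ready ∧ ¬done) U A[(ready ∧ ¬done) U done]]]) = {1, 2}, so the formula holds at 2.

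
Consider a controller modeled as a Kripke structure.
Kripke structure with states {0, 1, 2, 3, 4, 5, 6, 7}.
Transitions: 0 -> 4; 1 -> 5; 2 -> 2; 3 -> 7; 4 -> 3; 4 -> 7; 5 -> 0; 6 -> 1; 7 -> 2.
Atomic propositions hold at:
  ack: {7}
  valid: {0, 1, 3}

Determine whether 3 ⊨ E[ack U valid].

E[ack U valid]: least fixpoint, start Z0 = Sat(valid) = {0, 1, 3}, add states in Sat(ack) with some successor in Z. Already a fixed point.
Sat(E[ack U valid]) = {0, 1, 3}
3 ∈ Sat(E[ack U valid]) = {0, 1, 3}, so the formula holds at 3.

Yes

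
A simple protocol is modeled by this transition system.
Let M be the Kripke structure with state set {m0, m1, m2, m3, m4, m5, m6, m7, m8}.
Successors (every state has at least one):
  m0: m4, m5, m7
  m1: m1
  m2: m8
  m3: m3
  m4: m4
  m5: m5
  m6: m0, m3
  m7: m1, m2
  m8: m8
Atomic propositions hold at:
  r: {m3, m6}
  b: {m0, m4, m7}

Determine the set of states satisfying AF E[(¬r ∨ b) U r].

{m3, m6}

Sat(¬r) = {m0, m1, m2, m4, m5, m7, m8}
Sat(¬r ∨ b) = {m0, m1, m2, m4, m5, m7, m8}
E[(¬r ∨ b) U r]: least fixpoint, start Z0 = Sat(r) = {m3, m6}, add states in Sat(¬r ∨ b) with some successor in Z. Already a fixed point.
Sat(E[(¬r ∨ b) U r]) = {m3, m6}
AF E[(¬r ∨ b) U r]: least fixpoint, start Z0 = {m3, m6}, add states with every successor in Z. Already a fixed point.
Sat(AF E[(¬r ∨ b) U r]) = {m3, m6}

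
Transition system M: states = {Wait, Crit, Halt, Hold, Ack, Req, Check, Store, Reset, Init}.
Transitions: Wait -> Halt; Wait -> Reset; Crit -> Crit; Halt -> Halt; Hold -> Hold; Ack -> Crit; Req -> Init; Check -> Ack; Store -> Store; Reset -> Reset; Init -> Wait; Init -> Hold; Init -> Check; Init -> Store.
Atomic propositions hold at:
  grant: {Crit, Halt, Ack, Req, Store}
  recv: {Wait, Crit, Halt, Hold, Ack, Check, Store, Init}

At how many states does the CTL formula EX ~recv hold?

2

Sat(~recv) = {Req, Reset}
Sat(EX ~recv) = {s : some successor in {Req, Reset}} = {Wait, Reset}
|Sat(EX ~recv)| = |{Wait, Reset}| = 2.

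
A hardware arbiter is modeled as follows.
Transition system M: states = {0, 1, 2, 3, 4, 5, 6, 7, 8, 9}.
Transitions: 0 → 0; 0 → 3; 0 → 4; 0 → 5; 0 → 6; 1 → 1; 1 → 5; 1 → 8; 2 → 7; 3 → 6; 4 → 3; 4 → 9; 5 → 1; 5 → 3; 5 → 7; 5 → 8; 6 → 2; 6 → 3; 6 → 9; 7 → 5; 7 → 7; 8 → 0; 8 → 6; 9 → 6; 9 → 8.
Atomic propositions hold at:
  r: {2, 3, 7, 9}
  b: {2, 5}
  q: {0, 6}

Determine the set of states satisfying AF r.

{2, 3, 4, 6, 7, 9}

AF r: least fixpoint, start Z0 = {2, 3, 7, 9}, add states with every successor in Z. Z1 = {2, 3, 4, 6, 7, 9}; fixed.
Sat(AF r) = {2, 3, 4, 6, 7, 9}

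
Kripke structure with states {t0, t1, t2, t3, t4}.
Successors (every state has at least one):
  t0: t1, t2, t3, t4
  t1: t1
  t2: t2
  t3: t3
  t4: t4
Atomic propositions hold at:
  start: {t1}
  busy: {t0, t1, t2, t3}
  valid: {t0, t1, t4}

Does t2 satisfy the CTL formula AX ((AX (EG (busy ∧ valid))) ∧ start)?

No

Sat(busy ∧ valid) = {t0, t1}
EG (busy ∧ valid): greatest fixpoint, start Z0 = {t0, t1}, keep only states in Sat with some successor in Z. Already a fixed point.
Sat(EG (busy ∧ valid)) = {t0, t1}
Sat(AX (EG (busy ∧ valid))) = {s : every successor in {t0, t1}} = {t1}
Sat((AX (EG (busy ∧ valid))) ∧ start) = {t1}
Sat(AX ((AX (EG (busy ∧ valid))) ∧ start)) = {s : every successor in {t1}} = {t1}
t2 ∉ Sat(AX ((AX (EG (busy ∧ valid))) ∧ start)) = {t1}, so the formula does not hold at t2.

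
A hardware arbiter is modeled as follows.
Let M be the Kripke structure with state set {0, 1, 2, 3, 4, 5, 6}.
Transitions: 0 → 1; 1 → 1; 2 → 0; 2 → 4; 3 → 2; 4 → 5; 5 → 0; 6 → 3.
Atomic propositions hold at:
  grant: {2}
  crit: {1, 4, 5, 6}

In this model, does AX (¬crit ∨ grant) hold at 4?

No

Sat(¬crit) = {0, 2, 3}
Sat(¬crit ∨ grant) = {0, 2, 3}
Sat(AX (¬crit ∨ grant)) = {s : every successor in {0, 2, 3}} = {3, 5, 6}
4 ∉ Sat(AX (¬crit ∨ grant)) = {3, 5, 6}, so the formula does not hold at 4.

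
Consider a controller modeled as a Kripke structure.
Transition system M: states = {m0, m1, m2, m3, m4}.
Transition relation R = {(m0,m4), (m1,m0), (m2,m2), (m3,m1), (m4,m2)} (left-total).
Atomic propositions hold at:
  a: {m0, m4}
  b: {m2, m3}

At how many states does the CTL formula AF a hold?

AF a: least fixpoint, start Z0 = {m0, m4}, add states with every successor in Z. Z1 = {m0, m1, m4}; Z2 = {m0, m1, m3, m4}; fixed.
Sat(AF a) = {m0, m1, m3, m4}
|Sat(AF a)| = |{m0, m1, m3, m4}| = 4.

4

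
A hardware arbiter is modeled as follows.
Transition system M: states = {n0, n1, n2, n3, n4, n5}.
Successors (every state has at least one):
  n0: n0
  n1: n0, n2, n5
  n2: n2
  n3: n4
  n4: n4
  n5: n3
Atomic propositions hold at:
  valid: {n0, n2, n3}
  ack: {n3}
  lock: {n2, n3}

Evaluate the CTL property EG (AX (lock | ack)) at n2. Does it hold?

Sat(lock | ack) = {n2, n3}
Sat(AX (lock | ack)) = {s : every successor in {n2, n3}} = {n2, n5}
EG (AX (lock | ack)): greatest fixpoint, start Z0 = {n2, n5}, keep only states in Sat with some successor in Z. Z1 = {n2}; fixed.
Sat(EG (AX (lock | ack))) = {n2}
n2 ∈ Sat(EG (AX (lock | ack))) = {n2}, so the formula holds at n2.

Yes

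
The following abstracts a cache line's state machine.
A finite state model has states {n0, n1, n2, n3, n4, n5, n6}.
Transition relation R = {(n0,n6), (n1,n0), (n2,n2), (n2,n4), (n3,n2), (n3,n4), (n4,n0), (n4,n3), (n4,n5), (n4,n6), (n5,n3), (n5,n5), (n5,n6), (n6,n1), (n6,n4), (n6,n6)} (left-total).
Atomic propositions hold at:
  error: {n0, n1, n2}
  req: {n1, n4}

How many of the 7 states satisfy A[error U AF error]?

3

AF error: least fixpoint, start Z0 = {n0, n1, n2}, add states with every successor in Z. Already a fixed point.
Sat(AF error) = {n0, n1, n2}
A[error U AF error]: least fixpoint, start Z0 = Sat(AF error) = {n0, n1, n2}, add states in Sat(error) with every successor in Z. Already a fixed point.
Sat(A[error U AF error]) = {n0, n1, n2}
|Sat(A[error U AF error])| = |{n0, n1, n2}| = 3.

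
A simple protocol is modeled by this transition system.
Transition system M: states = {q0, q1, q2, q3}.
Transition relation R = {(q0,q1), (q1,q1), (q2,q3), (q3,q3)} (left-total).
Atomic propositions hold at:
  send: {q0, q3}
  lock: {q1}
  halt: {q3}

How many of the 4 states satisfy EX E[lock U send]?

E[lock U send]: least fixpoint, start Z0 = Sat(send) = {q0, q3}, add states in Sat(lock) with some successor in Z. Already a fixed point.
Sat(E[lock U send]) = {q0, q3}
Sat(EX E[lock U send]) = {s : some successor in {q0, q3}} = {q2, q3}
|Sat(EX E[lock U send])| = |{q2, q3}| = 2.

2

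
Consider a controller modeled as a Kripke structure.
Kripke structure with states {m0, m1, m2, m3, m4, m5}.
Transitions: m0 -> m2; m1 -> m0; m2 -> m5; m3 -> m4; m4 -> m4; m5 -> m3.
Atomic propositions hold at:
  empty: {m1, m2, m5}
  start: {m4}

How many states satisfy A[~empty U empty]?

Sat(~empty) = {m0, m3, m4}
A[~empty U empty]: least fixpoint, start Z0 = Sat(empty) = {m1, m2, m5}, add states in Sat(~empty) with every successor in Z. Z1 = {m0, m1, m2, m5}; fixed.
Sat(A[~empty U empty]) = {m0, m1, m2, m5}
|Sat(A[~empty U empty])| = |{m0, m1, m2, m5}| = 4.

4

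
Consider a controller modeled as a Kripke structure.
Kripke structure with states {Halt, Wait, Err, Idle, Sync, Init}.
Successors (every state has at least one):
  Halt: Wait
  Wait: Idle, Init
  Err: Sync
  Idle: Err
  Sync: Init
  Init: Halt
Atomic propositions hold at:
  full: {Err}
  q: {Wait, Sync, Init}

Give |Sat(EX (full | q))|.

Sat(full | q) = {Wait, Err, Sync, Init}
Sat(EX (full | q)) = {s : some successor in {Wait, Err, Sync, Init}} = {Halt, Wait, Err, Idle, Sync}
|Sat(EX (full | q))| = |{Halt, Wait, Err, Idle, Sync}| = 5.

5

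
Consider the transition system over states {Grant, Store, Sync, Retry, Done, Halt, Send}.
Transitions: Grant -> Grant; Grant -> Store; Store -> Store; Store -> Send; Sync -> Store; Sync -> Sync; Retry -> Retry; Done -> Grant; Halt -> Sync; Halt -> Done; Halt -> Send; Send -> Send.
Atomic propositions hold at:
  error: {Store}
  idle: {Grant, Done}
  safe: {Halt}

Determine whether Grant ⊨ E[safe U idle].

Yes

E[safe U idle]: least fixpoint, start Z0 = Sat(idle) = {Grant, Done}, add states in Sat(safe) with some successor in Z. Z1 = {Grant, Done, Halt}; fixed.
Sat(E[safe U idle]) = {Grant, Done, Halt}
Grant ∈ Sat(E[safe U idle]) = {Grant, Done, Halt}, so the formula holds at Grant.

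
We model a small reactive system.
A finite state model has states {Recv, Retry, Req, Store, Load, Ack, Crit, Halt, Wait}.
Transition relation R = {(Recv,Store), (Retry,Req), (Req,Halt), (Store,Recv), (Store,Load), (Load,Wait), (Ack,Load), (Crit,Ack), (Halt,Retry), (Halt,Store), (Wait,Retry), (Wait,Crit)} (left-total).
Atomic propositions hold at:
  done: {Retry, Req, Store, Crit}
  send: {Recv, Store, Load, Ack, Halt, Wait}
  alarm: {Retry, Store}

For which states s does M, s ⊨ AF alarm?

{Recv, Retry, Req, Store, Halt}

AF alarm: least fixpoint, start Z0 = {Retry, Store}, add states with every successor in Z. Z1 = {Recv, Retry, Store, Halt}; Z2 = {Recv, Retry, Req, Store, Halt}; fixed.
Sat(AF alarm) = {Recv, Retry, Req, Store, Halt}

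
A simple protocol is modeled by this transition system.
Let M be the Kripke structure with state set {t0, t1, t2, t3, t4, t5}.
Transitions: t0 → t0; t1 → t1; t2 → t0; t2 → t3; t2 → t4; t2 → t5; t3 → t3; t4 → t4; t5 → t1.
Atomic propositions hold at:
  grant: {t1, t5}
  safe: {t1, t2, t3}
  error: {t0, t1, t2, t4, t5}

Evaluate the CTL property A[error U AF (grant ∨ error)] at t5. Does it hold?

Yes

Sat(grant ∨ error) = {t0, t1, t2, t4, t5}
AF (grant ∨ error): least fixpoint, start Z0 = {t0, t1, t2, t4, t5}, add states with every successor in Z. Already a fixed point.
Sat(AF (grant ∨ error)) = {t0, t1, t2, t4, t5}
A[error U AF (grant ∨ error)]: least fixpoint, start Z0 = Sat(AF (grant ∨ error)) = {t0, t1, t2, t4, t5}, add states in Sat(error) with every successor in Z. Already a fixed point.
Sat(A[error U AF (grant ∨ error)]) = {t0, t1, t2, t4, t5}
t5 ∈ Sat(A[error U AF (grant ∨ error)]) = {t0, t1, t2, t4, t5}, so the formula holds at t5.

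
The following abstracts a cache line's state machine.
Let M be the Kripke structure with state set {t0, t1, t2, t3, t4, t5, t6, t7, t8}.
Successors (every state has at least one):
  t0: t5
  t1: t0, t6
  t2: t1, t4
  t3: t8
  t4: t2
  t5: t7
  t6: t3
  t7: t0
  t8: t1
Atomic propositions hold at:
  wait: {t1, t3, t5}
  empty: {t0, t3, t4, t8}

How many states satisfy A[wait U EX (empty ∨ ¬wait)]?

7

Sat(¬wait) = {t0, t2, t4, t6, t7, t8}
Sat(empty ∨ ¬wait) = {t0, t2, t3, t4, t6, t7, t8}
Sat(EX (empty ∨ ¬wait)) = {s : some successor in {t0, t2, t3, t4, t6, t7, t8}} = {t1, t2, t3, t4, t5, t6, t7}
A[wait U EX (empty ∨ ¬wait)]: least fixpoint, start Z0 = Sat(EX (empty ∨ ¬wait)) = {t1, t2, t3, t4, t5, t6, t7}, add states in Sat(wait) with every successor in Z. Already a fixed point.
Sat(A[wait U EX (empty ∨ ¬wait)]) = {t1, t2, t3, t4, t5, t6, t7}
|Sat(A[wait U EX (empty ∨ ¬wait)])| = |{t1, t2, t3, t4, t5, t6, t7}| = 7.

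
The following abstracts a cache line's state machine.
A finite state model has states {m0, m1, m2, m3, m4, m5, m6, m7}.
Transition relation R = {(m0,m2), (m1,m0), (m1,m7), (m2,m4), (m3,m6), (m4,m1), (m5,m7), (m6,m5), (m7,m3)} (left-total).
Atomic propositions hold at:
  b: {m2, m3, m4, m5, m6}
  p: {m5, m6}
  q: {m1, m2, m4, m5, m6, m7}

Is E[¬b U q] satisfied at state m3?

Sat(¬b) = {m0, m1, m7}
E[¬b U q]: least fixpoint, start Z0 = Sat(q) = {m1, m2, m4, m5, m6, m7}, add states in Sat(¬b) with some successor in Z. Z1 = {m0, m1, m2, m4, m5, m6, m7}; fixed.
Sat(E[¬b U q]) = {m0, m1, m2, m4, m5, m6, m7}
m3 ∉ Sat(E[¬b U q]) = {m0, m1, m2, m4, m5, m6, m7}, so the formula does not hold at m3.

No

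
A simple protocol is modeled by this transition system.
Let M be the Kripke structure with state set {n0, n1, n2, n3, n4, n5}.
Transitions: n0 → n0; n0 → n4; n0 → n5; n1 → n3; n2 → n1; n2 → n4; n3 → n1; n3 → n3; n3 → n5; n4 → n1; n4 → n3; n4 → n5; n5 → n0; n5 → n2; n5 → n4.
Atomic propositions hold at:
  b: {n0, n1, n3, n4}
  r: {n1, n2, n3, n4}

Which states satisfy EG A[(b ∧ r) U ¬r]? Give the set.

Sat(b ∧ r) = {n1, n3, n4}
Sat(¬r) = {n0, n5}
A[(b ∧ r) U ¬r]: least fixpoint, start Z0 = Sat(¬r) = {n0, n5}, add states in Sat(b ∧ r) with every successor in Z. Already a fixed point.
Sat(A[(b ∧ r) U ¬r]) = {n0, n5}
EG A[(b ∧ r) U ¬r]: greatest fixpoint, start Z0 = {n0, n5}, keep only states in Sat with some successor in Z. Already a fixed point.
Sat(EG A[(b ∧ r) U ¬r]) = {n0, n5}

{n0, n5}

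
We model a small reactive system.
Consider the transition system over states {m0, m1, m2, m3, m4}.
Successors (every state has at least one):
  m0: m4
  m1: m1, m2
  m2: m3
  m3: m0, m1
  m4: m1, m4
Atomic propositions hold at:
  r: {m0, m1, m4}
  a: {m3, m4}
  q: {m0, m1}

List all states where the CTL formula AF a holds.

{m0, m2, m3, m4}

AF a: least fixpoint, start Z0 = {m3, m4}, add states with every successor in Z. Z1 = {m0, m2, m3, m4}; fixed.
Sat(AF a) = {m0, m2, m3, m4}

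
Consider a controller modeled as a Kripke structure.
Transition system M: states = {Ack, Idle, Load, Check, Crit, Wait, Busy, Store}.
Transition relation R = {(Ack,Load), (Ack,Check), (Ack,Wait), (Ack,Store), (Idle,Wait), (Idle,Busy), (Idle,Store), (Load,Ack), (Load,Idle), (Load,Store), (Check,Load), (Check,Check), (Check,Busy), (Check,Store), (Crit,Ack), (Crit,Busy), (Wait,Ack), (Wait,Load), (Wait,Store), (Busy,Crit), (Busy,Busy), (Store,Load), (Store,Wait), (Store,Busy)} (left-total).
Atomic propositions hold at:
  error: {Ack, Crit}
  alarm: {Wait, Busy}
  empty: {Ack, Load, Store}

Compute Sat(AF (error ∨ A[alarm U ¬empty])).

{Ack, Idle, Check, Crit, Wait, Busy}

Sat(¬empty) = {Idle, Check, Crit, Wait, Busy}
A[alarm U ¬empty]: least fixpoint, start Z0 = Sat(¬empty) = {Idle, Check, Crit, Wait, Busy}, add states in Sat(alarm) with every successor in Z. Already a fixed point.
Sat(A[alarm U ¬empty]) = {Idle, Check, Crit, Wait, Busy}
Sat(error ∨ A[alarm U ¬empty]) = {Ack, Idle, Check, Crit, Wait, Busy}
AF (error ∨ A[alarm U ¬empty]): least fixpoint, start Z0 = {Ack, Idle, Check, Crit, Wait, Busy}, add states with every successor in Z. Already a fixed point.
Sat(AF (error ∨ A[alarm U ¬empty])) = {Ack, Idle, Check, Crit, Wait, Busy}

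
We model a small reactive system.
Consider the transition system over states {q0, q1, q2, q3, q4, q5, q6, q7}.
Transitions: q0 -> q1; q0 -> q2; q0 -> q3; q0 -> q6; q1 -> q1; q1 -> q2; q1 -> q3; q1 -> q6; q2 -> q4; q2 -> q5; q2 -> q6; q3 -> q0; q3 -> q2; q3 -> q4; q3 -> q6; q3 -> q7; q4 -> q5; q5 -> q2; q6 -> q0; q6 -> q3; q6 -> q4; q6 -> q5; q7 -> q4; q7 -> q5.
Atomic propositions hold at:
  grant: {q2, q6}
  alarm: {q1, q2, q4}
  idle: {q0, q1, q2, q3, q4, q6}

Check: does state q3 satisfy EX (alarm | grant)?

Yes

Sat(alarm | grant) = {q1, q2, q4, q6}
Sat(EX (alarm | grant)) = {s : some successor in {q1, q2, q4, q6}} = {q0, q1, q2, q3, q5, q6, q7}
q3 ∈ Sat(EX (alarm | grant)) = {q0, q1, q2, q3, q5, q6, q7}, so the formula holds at q3.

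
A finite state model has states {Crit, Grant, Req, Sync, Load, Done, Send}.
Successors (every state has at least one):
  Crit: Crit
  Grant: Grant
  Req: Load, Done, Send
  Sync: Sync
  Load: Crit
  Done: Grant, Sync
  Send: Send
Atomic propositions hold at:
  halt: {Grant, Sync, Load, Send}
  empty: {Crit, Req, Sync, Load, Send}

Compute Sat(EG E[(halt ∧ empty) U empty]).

{Crit, Req, Sync, Load, Send}

Sat(halt ∧ empty) = {Sync, Load, Send}
E[(halt ∧ empty) U empty]: least fixpoint, start Z0 = Sat(empty) = {Crit, Req, Sync, Load, Send}, add states in Sat(halt ∧ empty) with some successor in Z. Already a fixed point.
Sat(E[(halt ∧ empty) U empty]) = {Crit, Req, Sync, Load, Send}
EG E[(halt ∧ empty) U empty]: greatest fixpoint, start Z0 = {Crit, Req, Sync, Load, Send}, keep only states in Sat with some successor in Z. Already a fixed point.
Sat(EG E[(halt ∧ empty) U empty]) = {Crit, Req, Sync, Load, Send}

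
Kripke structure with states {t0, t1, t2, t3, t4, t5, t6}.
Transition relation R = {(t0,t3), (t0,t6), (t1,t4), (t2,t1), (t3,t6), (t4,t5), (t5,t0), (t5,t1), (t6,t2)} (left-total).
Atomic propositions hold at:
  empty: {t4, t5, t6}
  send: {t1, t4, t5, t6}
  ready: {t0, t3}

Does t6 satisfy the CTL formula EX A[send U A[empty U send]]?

A[empty U send]: least fixpoint, start Z0 = Sat(send) = {t1, t4, t5, t6}, add states in Sat(empty) with every successor in Z. Already a fixed point.
Sat(A[empty U send]) = {t1, t4, t5, t6}
A[send U A[empty U send]]: least fixpoint, start Z0 = Sat(A[empty U send]) = {t1, t4, t5, t6}, add states in Sat(send) with every successor in Z. Already a fixed point.
Sat(A[send U A[empty U send]]) = {t1, t4, t5, t6}
Sat(EX A[send U A[empty U send]]) = {s : some successor in {t1, t4, t5, t6}} = {t0, t1, t2, t3, t4, t5}
t6 ∉ Sat(EX A[send U A[empty U send]]) = {t0, t1, t2, t3, t4, t5}, so the formula does not hold at t6.

No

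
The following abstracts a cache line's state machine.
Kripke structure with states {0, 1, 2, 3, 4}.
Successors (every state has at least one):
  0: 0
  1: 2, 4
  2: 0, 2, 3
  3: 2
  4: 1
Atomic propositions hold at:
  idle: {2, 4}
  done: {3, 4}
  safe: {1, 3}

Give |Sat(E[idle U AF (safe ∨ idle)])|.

4

Sat(safe ∨ idle) = {1, 2, 3, 4}
AF (safe ∨ idle): least fixpoint, start Z0 = {1, 2, 3, 4}, add states with every successor in Z. Already a fixed point.
Sat(AF (safe ∨ idle)) = {1, 2, 3, 4}
E[idle U AF (safe ∨ idle)]: least fixpoint, start Z0 = Sat(AF (safe ∨ idle)) = {1, 2, 3, 4}, add states in Sat(idle) with some successor in Z. Already a fixed point.
Sat(E[idle U AF (safe ∨ idle)]) = {1, 2, 3, 4}
|Sat(E[idle U AF (safe ∨ idle)])| = |{1, 2, 3, 4}| = 4.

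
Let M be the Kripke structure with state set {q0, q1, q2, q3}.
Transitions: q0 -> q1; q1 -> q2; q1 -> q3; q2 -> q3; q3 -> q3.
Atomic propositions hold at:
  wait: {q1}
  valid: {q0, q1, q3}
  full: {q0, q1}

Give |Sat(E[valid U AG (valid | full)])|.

Sat(valid | full) = {q0, q1, q3}
AG (valid | full): greatest fixpoint, start Z0 = {q0, q1, q3}, keep only states in Sat with every successor in Z. Z1 = {q0, q3}; Z2 = {q3}; fixed.
Sat(AG (valid | full)) = {q3}
E[valid U AG (valid | full)]: least fixpoint, start Z0 = Sat(AG (valid | full)) = {q3}, add states in Sat(valid) with some successor in Z. Z1 = {q1, q3}; Z2 = {q0, q1, q3}; fixed.
Sat(E[valid U AG (valid | full)]) = {q0, q1, q3}
|Sat(E[valid U AG (valid | full)])| = |{q0, q1, q3}| = 3.

3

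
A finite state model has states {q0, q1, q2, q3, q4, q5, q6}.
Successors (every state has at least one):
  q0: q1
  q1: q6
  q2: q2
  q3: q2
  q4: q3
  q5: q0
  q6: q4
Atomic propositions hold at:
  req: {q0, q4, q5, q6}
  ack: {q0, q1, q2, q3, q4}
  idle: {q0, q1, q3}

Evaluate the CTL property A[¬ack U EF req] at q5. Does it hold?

Yes

Sat(¬ack) = {q5, q6}
EF req: least fixpoint, start Z0 = {q0, q4, q5, q6}, add states with some successor in Z. Z1 = {q0, q1, q4, q5, q6}; fixed.
Sat(EF req) = {q0, q1, q4, q5, q6}
A[¬ack U EF req]: least fixpoint, start Z0 = Sat(EF req) = {q0, q1, q4, q5, q6}, add states in Sat(¬ack) with every successor in Z. Already a fixed point.
Sat(A[¬ack U EF req]) = {q0, q1, q4, q5, q6}
q5 ∈ Sat(A[¬ack U EF req]) = {q0, q1, q4, q5, q6}, so the formula holds at q5.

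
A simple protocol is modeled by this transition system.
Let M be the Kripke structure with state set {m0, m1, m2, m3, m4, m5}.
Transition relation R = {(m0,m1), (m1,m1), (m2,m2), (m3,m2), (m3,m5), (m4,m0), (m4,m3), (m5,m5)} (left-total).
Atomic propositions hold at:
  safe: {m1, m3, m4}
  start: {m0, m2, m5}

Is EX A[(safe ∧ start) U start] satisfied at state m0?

No

Sat(safe ∧ start) = ∅
A[(safe ∧ start) U start]: least fixpoint, start Z0 = Sat(start) = {m0, m2, m5}, add states in Sat(safe ∧ start) with every successor in Z. Already a fixed point.
Sat(A[(safe ∧ start) U start]) = {m0, m2, m5}
Sat(EX A[(safe ∧ start) U start]) = {s : some successor in {m0, m2, m5}} = {m2, m3, m4, m5}
m0 ∉ Sat(EX A[(safe ∧ start) U start]) = {m2, m3, m4, m5}, so the formula does not hold at m0.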